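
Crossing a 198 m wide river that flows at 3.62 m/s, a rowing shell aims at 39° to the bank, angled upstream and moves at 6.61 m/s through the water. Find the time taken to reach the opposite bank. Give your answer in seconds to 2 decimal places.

The component of the rowing shell's velocity perpendicular to the bank is 6.61 × sin 39° = 4.160 m/s.
The current is parallel to the bank, so it does not affect the crossing time.
Time = 198 / 4.160 = 47.598 s.

47.60 s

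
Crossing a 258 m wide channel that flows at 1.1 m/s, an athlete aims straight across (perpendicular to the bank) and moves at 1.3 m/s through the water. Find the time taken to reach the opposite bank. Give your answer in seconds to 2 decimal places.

198.46 s

The component of the athlete's velocity perpendicular to the bank is 1.3 m/s.
The flow acts along the bank and has no component across it.
Time = 258 / 1.300 = 198.462 s.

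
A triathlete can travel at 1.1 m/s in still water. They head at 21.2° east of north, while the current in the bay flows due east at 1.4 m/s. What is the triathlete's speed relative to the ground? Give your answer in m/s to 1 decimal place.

2.1 m/s

Taking east as x and north as y: velocity relative to the water = (0.398, 1.026) m/s; the water relative to ground = (1.400, 0.000) m/s.
Velocity relative to ground = (0.398, 1.026) + (1.400, 0.000) = (1.798, 1.026) m/s.
Speed = |(1.798, 1.026)| = 2.070 m/s.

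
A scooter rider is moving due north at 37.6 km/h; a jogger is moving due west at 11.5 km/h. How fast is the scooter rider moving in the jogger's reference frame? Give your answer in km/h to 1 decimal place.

Taking east as x and north as y: scooter rider velocity = (0.000, 37.600) km/h; jogger velocity = (-11.500, 0.000) km/h.
Velocity of scooter rider relative to jogger = (0.000, 37.600) − (-11.500, 0.000) = (11.500, 37.600) km/h.
Magnitude = |(11.500, 37.600)| = 39.319 km/h.

39.3 km/h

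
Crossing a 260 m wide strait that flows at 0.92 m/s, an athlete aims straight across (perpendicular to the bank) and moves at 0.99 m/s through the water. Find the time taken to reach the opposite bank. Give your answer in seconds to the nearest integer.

263 s

The component of the athlete's velocity perpendicular to the bank is 0.99 m/s.
The flow acts along the bank and has no component across it.
Time = 260 / 0.990 = 262.626 s.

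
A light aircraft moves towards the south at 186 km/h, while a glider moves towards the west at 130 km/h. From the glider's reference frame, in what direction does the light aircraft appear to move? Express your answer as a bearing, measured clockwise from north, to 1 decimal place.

Taking east as x and north as y: light aircraft velocity = (0.000, -186.000) km/h; glider velocity = (-130.000, 0.000) km/h.
Velocity of light aircraft relative to glider = (0.000, -186.000) − (-130.000, 0.000) = (130.000, -186.000) km/h.
Bearing = atan2(130.00, -186.00) = 145.05° clockwise from north.

145.0°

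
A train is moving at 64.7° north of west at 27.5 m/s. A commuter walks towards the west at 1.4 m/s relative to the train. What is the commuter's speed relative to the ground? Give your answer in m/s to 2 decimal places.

28.13 m/s

Taking east as x and north as y: train velocity = (-11.752, 24.862) m/s; commuter velocity relative to train = (-1.400, 0.000) m/s.
Velocity relative to ground = (-11.752, 24.862) + (-1.400, 0.000) = (-13.152, 24.862) m/s.
Speed = |(-13.152, 24.862)| = 28.127 m/s.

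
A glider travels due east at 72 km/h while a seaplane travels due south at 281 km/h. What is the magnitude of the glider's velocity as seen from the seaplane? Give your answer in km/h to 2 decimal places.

290.08 km/h

Taking east as x and north as y: glider velocity = (72.000, 0.000) km/h; seaplane velocity = (0.000, -281.000) km/h.
Velocity of glider relative to seaplane = (72.000, 0.000) − (0.000, -281.000) = (72.000, 281.000) km/h.
Magnitude = |(72.000, 281.000)| = 290.078 km/h.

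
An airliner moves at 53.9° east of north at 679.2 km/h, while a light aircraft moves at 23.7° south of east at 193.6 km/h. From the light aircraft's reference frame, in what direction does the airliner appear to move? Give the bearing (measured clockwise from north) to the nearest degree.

Taking east as x and north as y: airliner velocity = (548.787, 400.182) km/h; light aircraft velocity = (177.272, -77.817) km/h.
Velocity of airliner relative to light aircraft = (548.787, 400.182) − (177.272, -77.817) = (371.514, 477.999) km/h.
Bearing = atan2(371.51, 478.00) = 37.86° clockwise from north.

038°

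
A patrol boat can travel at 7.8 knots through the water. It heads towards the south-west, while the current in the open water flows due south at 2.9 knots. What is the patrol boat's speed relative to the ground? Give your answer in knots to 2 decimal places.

Taking east as x and north as y: velocity relative to the water = (-5.515, -5.515) knots; the water relative to ground = (0.000, -2.900) knots.
Velocity relative to ground = (-5.515, -5.515) + (0.000, -2.900) = (-5.515, -8.415) knots.
Speed = |(-5.515, -8.415)| = 10.062 knots.

10.06 knots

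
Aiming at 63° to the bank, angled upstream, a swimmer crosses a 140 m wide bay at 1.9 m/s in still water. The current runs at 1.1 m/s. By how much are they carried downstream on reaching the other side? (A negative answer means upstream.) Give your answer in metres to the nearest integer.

Perpendicular speed = 1.693 m/s; crossing time = 140 / 1.693 = 82.698 s.
Net downstream speed = 0.237 m/s.
Drift = 0.237 × 82.698 = 19.634 m (downstream).

20 m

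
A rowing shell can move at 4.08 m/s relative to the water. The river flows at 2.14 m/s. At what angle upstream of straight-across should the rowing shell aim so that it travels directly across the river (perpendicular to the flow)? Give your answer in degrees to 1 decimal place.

31.6°

To cancel the current, the upstream component of the rowing shell's velocity must equal the flow: 4.08 sin θ = 2.14.
sin θ = 2.14 / 4.08 = 0.5245.
θ = arcsin(0.5245) = 31.635°.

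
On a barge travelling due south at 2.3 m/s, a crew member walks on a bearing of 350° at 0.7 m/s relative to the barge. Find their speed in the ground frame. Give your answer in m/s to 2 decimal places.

1.62 m/s

Taking east as x and north as y: barge velocity = (0.000, -2.300) m/s; crew member velocity relative to barge = (-0.122, 0.689) m/s.
Velocity relative to ground = (0.000, -2.300) + (-0.122, 0.689) = (-0.122, -1.611) m/s.
Speed = |(-0.122, -1.611)| = 1.615 m/s.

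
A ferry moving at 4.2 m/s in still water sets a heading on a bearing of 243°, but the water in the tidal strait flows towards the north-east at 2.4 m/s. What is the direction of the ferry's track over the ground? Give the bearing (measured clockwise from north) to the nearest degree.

264°

Taking east as x and north as y: velocity relative to the water = (-3.742, -1.907) m/s; the water relative to ground = (1.697, 1.697) m/s.
Velocity relative to ground = (-3.742, -1.907) + (1.697, 1.697) = (-2.045, -0.210) m/s.
Bearing = atan2(-2.05, -0.21) = 264.15° clockwise from north.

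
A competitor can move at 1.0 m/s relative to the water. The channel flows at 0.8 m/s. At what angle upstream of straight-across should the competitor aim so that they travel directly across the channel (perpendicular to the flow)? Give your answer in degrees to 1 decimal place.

To cancel the current, the upstream component of the competitor's velocity must equal the flow: 1.0 sin θ = 0.8.
sin θ = 0.8 / 1.0 = 0.8000.
θ = arcsin(0.8000) = 53.130°.

53.1°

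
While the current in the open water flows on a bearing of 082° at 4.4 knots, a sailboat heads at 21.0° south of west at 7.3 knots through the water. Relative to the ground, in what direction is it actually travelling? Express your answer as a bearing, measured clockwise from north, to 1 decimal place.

Taking east as x and north as y: velocity relative to the water = (-6.815, -2.616) knots; the water relative to ground = (4.357, 0.612) knots.
Velocity relative to ground = (-6.815, -2.616) + (4.357, 0.612) = (-2.458, -2.004) knots.
Bearing = atan2(-2.46, -2.00) = 230.81° clockwise from north.

230.8°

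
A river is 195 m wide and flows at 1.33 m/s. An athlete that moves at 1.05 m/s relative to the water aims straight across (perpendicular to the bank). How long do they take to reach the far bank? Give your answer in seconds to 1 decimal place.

185.7 s

The component of the athlete's velocity perpendicular to the bank is 1.05 m/s.
The current is parallel to the bank, so it does not affect the crossing time.
Time = 195 / 1.050 = 185.714 s.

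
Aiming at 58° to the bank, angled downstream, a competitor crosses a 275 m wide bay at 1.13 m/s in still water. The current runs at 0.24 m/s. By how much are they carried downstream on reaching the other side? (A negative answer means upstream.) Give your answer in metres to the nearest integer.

Perpendicular speed = 0.958 m/s; crossing time = 275 / 0.958 = 286.968 s.
Net downstream speed = 0.839 m/s.
Drift = 0.839 × 286.968 = 240.711 m (downstream).

241 m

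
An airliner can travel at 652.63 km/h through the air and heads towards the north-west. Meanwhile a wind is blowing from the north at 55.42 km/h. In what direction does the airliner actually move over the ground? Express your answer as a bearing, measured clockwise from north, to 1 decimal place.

Taking east as x and north as y: velocity relative to the air = (-461.479, 461.479) km/h; the air relative to ground = (0.000, -55.420) km/h.
Velocity relative to ground = (-461.479, 461.479) + (0.000, -55.420) = (-461.479, 406.059) km/h.
Bearing = atan2(-461.48, 406.06) = 311.34° clockwise from north.

311.3°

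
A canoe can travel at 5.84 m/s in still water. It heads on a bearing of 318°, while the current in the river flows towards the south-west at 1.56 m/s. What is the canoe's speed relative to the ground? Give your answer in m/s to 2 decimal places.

5.97 m/s

Taking east as x and north as y: velocity relative to the water = (-3.908, 4.340) m/s; the water relative to ground = (-1.103, -1.103) m/s.
Velocity relative to ground = (-3.908, 4.340) + (-1.103, -1.103) = (-5.011, 3.237) m/s.
Speed = |(-5.011, 3.237)| = 5.965 m/s.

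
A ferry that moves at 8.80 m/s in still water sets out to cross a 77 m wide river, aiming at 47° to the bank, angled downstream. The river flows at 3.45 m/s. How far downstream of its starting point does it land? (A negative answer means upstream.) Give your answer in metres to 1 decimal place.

113.1 m

Perpendicular speed = 6.436 m/s; crossing time = 77 / 6.436 = 11.964 s.
Net downstream speed = 9.452 m/s.
Drift = 9.452 × 11.964 = 113.080 m (downstream).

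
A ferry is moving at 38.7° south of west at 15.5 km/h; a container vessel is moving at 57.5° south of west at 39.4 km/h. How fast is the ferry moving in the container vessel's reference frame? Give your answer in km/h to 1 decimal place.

25.2 km/h

Taking east as x and north as y: ferry velocity = (-12.097, -9.691) km/h; container vessel velocity = (-21.170, -33.230) km/h.
Velocity of ferry relative to container vessel = (-12.097, -9.691) − (-21.170, -33.230) = (9.073, 23.538) km/h.
Magnitude = |(9.073, 23.538)| = 25.226 km/h.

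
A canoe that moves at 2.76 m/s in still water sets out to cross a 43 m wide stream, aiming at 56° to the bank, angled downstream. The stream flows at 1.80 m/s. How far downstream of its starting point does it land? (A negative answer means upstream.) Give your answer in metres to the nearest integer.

63 m

Perpendicular speed = 2.288 m/s; crossing time = 43 / 2.288 = 18.793 s.
Net downstream speed = 3.343 m/s.
Drift = 3.343 × 18.793 = 62.830 m (downstream).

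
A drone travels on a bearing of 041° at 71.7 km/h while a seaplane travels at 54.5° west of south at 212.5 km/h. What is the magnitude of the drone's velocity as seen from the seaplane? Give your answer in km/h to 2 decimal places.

282.71 km/h

Taking east as x and north as y: drone velocity = (47.039, 54.113) km/h; seaplane velocity = (-173.000, -123.399) km/h.
Velocity of drone relative to seaplane = (47.039, 54.113) − (-173.000, -123.399) = (220.039, 177.512) km/h.
Magnitude = |(220.039, 177.512)| = 282.715 km/h.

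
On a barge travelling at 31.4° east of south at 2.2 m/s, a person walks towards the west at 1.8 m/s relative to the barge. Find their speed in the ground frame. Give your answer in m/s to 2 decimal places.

Taking east as x and north as y: barge velocity = (1.146, -1.878) m/s; person velocity relative to barge = (-1.800, 0.000) m/s.
Velocity relative to ground = (1.146, -1.878) + (-1.800, 0.000) = (-0.654, -1.878) m/s.
Speed = |(-0.654, -1.878)| = 1.988 m/s.

1.99 m/s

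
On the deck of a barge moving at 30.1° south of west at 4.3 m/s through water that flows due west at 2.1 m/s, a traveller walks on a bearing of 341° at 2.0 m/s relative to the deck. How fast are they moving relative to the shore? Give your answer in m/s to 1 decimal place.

In east/north components (m/s): traveller relative to barge = (-0.651, 1.891); barge relative to water = (-3.720, -2.156); water relative to ground = (-2.100, 0.000).
Sum = (-6.471, -0.265) m/s.
Speed = |(-6.471, -0.265)| = 6.477 m/s.

6.5 m/s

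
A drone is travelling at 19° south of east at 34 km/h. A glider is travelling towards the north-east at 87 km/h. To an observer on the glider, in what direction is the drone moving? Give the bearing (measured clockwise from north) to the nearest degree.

202°

Taking east as x and north as y: drone velocity = (32.148, -11.069) km/h; glider velocity = (61.518, 61.518) km/h.
Velocity of drone relative to glider = (32.148, -11.069) − (61.518, 61.518) = (-29.371, -72.588) km/h.
Bearing = atan2(-29.37, -72.59) = 202.03° clockwise from north.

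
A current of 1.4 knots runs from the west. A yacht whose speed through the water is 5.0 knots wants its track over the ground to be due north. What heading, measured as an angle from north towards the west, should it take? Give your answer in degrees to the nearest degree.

16°

The current pushes perpendicular to the desired track; the heading must have a component into the current equal to 1.4 knots: 5.0 sin θ = 1.4.
sin θ = 0.2800, so θ = 16.260°.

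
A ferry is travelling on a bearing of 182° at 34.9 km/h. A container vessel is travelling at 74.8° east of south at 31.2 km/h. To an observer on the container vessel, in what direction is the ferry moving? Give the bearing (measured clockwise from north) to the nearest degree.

Taking east as x and north as y: ferry velocity = (-1.218, -34.879) km/h; container vessel velocity = (30.109, -8.180) km/h.
Velocity of ferry relative to container vessel = (-1.218, -34.879) − (30.109, -8.180) = (-31.327, -26.698) km/h.
Bearing = atan2(-31.33, -26.70) = 229.56° clockwise from north.

230°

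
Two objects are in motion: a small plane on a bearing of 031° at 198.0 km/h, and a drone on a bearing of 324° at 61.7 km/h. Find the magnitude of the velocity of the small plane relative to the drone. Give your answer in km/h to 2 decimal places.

Taking east as x and north as y: small plane velocity = (101.978, 169.719) km/h; drone velocity = (-36.266, 49.916) km/h.
Velocity of small plane relative to drone = (101.978, 169.719) − (-36.266, 49.916) = (138.244, 119.803) km/h.
Magnitude = |(138.244, 119.803)| = 182.932 km/h.

182.93 km/h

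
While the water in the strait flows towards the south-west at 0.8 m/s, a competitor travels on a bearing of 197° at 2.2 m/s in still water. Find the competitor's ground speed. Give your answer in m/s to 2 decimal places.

2.93 m/s

Taking east as x and north as y: velocity relative to the water = (-0.643, -2.104) m/s; the water relative to ground = (-0.566, -0.566) m/s.
Velocity relative to ground = (-0.643, -2.104) + (-0.566, -0.566) = (-1.209, -2.670) m/s.
Speed = |(-1.209, -2.670)| = 2.931 m/s.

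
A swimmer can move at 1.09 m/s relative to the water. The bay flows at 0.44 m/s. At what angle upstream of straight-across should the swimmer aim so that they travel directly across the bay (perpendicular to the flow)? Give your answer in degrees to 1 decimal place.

23.8°

To cancel the current, the upstream component of the swimmer's velocity must equal the flow: 1.09 sin θ = 0.44.
sin θ = 0.44 / 1.09 = 0.4037.
θ = arcsin(0.4037) = 23.808°.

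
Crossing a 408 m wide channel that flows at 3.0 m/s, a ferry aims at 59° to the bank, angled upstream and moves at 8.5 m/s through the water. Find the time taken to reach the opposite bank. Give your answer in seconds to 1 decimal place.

56.0 s

The component of the ferry's velocity perpendicular to the bank is 8.5 × sin 59° = 7.286 m/s.
Only the cross-stream component determines the crossing time; the current contributes nothing perpendicular to the bank.
Time = 408 / 7.286 = 55.998 s.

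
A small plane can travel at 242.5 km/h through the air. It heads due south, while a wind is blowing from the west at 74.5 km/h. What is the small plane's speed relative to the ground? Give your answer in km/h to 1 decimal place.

253.7 km/h

Taking east as x and north as y: velocity relative to the air = (0.000, -242.500) km/h; the air relative to ground = (74.500, 0.000) km/h.
Velocity relative to ground = (0.000, -242.500) + (74.500, 0.000) = (74.500, -242.500) km/h.
Speed = |(74.500, -242.500)| = 253.686 km/h.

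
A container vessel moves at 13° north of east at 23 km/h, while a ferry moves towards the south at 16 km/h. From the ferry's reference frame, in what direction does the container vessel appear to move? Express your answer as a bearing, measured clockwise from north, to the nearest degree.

047°

Taking east as x and north as y: container vessel velocity = (22.411, 5.174) km/h; ferry velocity = (0.000, -16.000) km/h.
Velocity of container vessel relative to ferry = (22.411, 5.174) − (0.000, -16.000) = (22.411, 21.174) km/h.
Bearing = atan2(22.41, 21.17) = 46.63° clockwise from north.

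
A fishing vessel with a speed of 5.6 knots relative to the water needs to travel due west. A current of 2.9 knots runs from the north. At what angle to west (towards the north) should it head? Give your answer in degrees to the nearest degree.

31°

The current pushes perpendicular to the desired track; the heading must have a component into the current equal to 2.9 knots: 5.6 sin θ = 2.9.
sin θ = 0.5179, so θ = 31.189°.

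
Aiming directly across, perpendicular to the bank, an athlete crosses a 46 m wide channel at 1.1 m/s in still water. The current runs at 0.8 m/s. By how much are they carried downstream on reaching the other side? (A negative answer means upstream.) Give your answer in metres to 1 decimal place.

33.5 m

Perpendicular speed = 1.100 m/s; crossing time = 46 / 1.100 = 41.818 s.
Net downstream speed = 0.800 m/s.
Drift = 0.800 × 41.818 = 33.455 m (downstream).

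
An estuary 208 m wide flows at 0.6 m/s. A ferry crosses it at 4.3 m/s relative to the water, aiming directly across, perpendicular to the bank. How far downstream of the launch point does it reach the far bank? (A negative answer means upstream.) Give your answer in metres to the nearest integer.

Perpendicular speed = 4.300 m/s; crossing time = 208 / 4.300 = 48.372 s.
Net downstream speed = 0.600 m/s.
Drift = 0.600 × 48.372 = 29.023 m (downstream).

29 m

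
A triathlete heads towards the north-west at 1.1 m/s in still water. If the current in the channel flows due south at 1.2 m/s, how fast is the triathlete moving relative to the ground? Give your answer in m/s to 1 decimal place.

Taking east as x and north as y: velocity relative to the water = (-0.778, 0.778) m/s; the water relative to ground = (0.000, -1.200) m/s.
Velocity relative to ground = (-0.778, 0.778) + (0.000, -1.200) = (-0.778, -0.422) m/s.
Speed = |(-0.778, -0.422)| = 0.885 m/s.

0.9 m/s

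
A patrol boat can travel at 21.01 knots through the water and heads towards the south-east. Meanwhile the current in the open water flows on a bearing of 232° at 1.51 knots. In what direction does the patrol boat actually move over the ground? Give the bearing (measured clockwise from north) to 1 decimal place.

139.1°

Taking east as x and north as y: velocity relative to the water = (14.856, -14.856) knots; the water relative to ground = (-1.190, -0.930) knots.
Velocity relative to ground = (14.856, -14.856) + (-1.190, -0.930) = (13.666, -15.786) knots.
Bearing = atan2(13.67, -15.79) = 139.12° clockwise from north.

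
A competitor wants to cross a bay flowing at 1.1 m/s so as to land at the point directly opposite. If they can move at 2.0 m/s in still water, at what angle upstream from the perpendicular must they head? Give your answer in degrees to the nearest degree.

To cancel the current, the upstream component of the competitor's velocity must equal the flow: 2.0 sin θ = 1.1.
sin θ = 1.1 / 2.0 = 0.5500.
θ = arcsin(0.5500) = 33.367°.

33°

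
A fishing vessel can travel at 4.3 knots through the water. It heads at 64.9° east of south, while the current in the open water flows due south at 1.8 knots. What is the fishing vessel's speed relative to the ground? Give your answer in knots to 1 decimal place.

Taking east as x and north as y: velocity relative to the water = (3.894, -1.824) knots; the water relative to ground = (0.000, -1.800) knots.
Velocity relative to ground = (3.894, -1.824) + (0.000, -1.800) = (3.894, -3.624) knots.
Speed = |(3.894, -3.624)| = 5.319 knots.

5.3 knots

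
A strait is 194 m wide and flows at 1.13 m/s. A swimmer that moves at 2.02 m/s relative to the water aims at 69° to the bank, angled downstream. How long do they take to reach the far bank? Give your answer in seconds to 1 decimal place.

The component of the swimmer's velocity perpendicular to the bank is 2.02 × sin 69° = 1.886 m/s.
Only the cross-stream component determines the crossing time; the current contributes nothing perpendicular to the bank.
Time = 194 / 1.886 = 102.872 s.

102.9 s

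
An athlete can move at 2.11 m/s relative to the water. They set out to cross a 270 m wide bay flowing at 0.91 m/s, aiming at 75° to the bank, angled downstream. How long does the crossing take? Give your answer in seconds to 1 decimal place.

The component of the athlete's velocity perpendicular to the bank is 2.11 × sin 75° = 2.038 m/s.
The current is parallel to the bank, so it does not affect the crossing time.
Time = 270 / 2.038 = 132.476 s.

132.5 s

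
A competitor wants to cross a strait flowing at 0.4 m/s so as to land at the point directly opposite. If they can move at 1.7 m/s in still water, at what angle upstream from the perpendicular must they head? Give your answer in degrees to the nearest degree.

To cancel the current, the upstream component of the competitor's velocity must equal the flow: 1.7 sin θ = 0.4.
sin θ = 0.4 / 1.7 = 0.2353.
θ = arcsin(0.2353) = 13.609°.

14°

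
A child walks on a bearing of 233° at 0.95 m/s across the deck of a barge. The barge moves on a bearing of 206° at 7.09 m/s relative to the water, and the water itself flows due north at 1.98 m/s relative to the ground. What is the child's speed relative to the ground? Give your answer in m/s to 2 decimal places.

In east/north components (m/s): child relative to barge = (-0.759, -0.572); barge relative to water = (-3.108, -6.372); water relative to ground = (0.000, 1.980).
Sum = (-3.867, -4.964) m/s.
Speed = |(-3.867, -4.964)| = 6.292 m/s.

6.29 m/s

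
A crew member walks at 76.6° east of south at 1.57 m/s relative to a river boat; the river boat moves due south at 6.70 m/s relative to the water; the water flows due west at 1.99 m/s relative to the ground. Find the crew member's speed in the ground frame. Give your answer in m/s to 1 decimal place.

7.1 m/s

In east/north components (m/s): crew member relative to river boat = (1.527, -0.364); river boat relative to water = (0.000, -6.700); water relative to ground = (-1.990, 0.000).
Sum = (-0.463, -7.064) m/s.
Speed = |(-0.463, -7.064)| = 7.079 m/s.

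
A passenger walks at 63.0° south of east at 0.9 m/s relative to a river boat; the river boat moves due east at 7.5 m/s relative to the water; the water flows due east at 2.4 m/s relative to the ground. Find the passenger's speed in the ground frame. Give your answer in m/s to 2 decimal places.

10.34 m/s

In east/north components (m/s): passenger relative to river boat = (0.409, -0.802); river boat relative to water = (7.500, 0.000); water relative to ground = (2.400, 0.000).
Sum = (10.309, -0.802) m/s.
Speed = |(10.309, -0.802)| = 10.340 m/s.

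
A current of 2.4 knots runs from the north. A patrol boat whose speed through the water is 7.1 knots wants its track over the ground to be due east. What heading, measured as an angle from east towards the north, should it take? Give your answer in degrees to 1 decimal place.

19.8°

The current pushes perpendicular to the desired track; the heading must have a component into the current equal to 2.4 knots: 7.1 sin θ = 2.4.
sin θ = 0.3380, so θ = 19.757°.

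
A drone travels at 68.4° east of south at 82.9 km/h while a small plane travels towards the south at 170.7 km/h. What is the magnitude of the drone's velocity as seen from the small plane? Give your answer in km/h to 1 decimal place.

160.0 km/h

Taking east as x and north as y: drone velocity = (77.078, -30.518) km/h; small plane velocity = (0.000, -170.700) km/h.
Velocity of drone relative to small plane = (77.078, -30.518) − (0.000, -170.700) = (77.078, 140.182) km/h.
Magnitude = |(77.078, 140.182)| = 159.976 km/h.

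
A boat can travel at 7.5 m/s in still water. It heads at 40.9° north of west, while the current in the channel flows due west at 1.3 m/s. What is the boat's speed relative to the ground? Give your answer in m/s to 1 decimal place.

8.5 m/s

Taking east as x and north as y: velocity relative to the water = (-5.669, 4.911) m/s; the water relative to ground = (-1.300, 0.000) m/s.
Velocity relative to ground = (-5.669, 4.911) + (-1.300, 0.000) = (-6.969, 4.911) m/s.
Speed = |(-6.969, 4.911)| = 8.525 m/s.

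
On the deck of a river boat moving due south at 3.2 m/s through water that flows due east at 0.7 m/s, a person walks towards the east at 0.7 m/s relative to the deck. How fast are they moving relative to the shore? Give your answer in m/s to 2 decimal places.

3.49 m/s

In east/north components (m/s): person relative to river boat = (0.700, 0.000); river boat relative to water = (0.000, -3.200); water relative to ground = (0.700, 0.000).
Sum = (1.400, -3.200) m/s.
Speed = |(1.400, -3.200)| = 3.493 m/s.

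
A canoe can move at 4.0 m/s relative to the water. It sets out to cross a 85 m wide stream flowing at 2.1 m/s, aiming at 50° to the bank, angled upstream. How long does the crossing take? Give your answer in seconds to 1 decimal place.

27.7 s

The component of the canoe's velocity perpendicular to the bank is 4.0 × sin 50° = 3.064 m/s.
Only the cross-stream component determines the crossing time; the current contributes nothing perpendicular to the bank.
Time = 85 / 3.064 = 27.740 s.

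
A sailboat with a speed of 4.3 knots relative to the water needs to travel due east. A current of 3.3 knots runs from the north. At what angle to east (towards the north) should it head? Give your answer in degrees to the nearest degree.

The current pushes perpendicular to the desired track; the heading must have a component into the current equal to 3.3 knots: 4.3 sin θ = 3.3.
sin θ = 0.7674, so θ = 50.125°.

50°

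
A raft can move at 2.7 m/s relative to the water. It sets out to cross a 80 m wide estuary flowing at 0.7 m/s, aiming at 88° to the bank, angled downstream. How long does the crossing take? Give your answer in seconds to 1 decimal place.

The component of the raft's velocity perpendicular to the bank is 2.7 × sin 88° = 2.698 m/s.
The current is parallel to the bank, so it does not affect the crossing time.
Time = 80 / 2.698 = 29.648 s.

29.6 s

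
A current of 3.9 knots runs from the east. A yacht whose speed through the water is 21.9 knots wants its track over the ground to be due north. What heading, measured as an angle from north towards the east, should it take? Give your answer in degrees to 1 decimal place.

The current pushes perpendicular to the desired track; the heading must have a component into the current equal to 3.9 knots: 21.9 sin θ = 3.9.
sin θ = 0.1781, so θ = 10.258°.

10.3°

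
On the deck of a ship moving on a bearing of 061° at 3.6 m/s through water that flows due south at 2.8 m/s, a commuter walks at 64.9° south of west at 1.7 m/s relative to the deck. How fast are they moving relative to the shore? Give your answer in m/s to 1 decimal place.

In east/north components (m/s): commuter relative to ship = (-0.721, -1.539); ship relative to water = (3.149, 1.745); water relative to ground = (0.000, -2.800).
Sum = (2.427, -2.594) m/s.
Speed = |(2.427, -2.594)| = 3.553 m/s.

3.6 m/s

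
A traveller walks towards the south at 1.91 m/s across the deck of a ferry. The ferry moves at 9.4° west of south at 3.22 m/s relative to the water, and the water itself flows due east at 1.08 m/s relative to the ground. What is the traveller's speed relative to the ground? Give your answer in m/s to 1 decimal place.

5.1 m/s

In east/north components (m/s): traveller relative to ferry = (0.000, -1.910); ferry relative to water = (-0.526, -3.177); water relative to ground = (1.080, 0.000).
Sum = (0.554, -5.087) m/s.
Speed = |(0.554, -5.087)| = 5.117 m/s.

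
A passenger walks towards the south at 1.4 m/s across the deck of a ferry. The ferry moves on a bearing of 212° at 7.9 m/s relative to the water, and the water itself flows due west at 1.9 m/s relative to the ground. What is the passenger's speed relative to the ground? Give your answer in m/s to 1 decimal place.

In east/north components (m/s): passenger relative to ferry = (0.000, -1.400); ferry relative to water = (-4.186, -6.700); water relative to ground = (-1.900, 0.000).
Sum = (-6.086, -8.100) m/s.
Speed = |(-6.086, -8.100)| = 10.131 m/s.

10.1 m/s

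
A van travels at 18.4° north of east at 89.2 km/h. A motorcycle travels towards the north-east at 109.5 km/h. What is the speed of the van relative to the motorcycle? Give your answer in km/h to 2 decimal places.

49.80 km/h

Taking east as x and north as y: van velocity = (84.640, 28.156) km/h; motorcycle velocity = (77.428, 77.428) km/h.
Velocity of van relative to motorcycle = (84.640, 28.156) − (77.428, 77.428) = (7.212, -49.272) km/h.
Magnitude = |(7.212, -49.272)| = 49.797 km/h.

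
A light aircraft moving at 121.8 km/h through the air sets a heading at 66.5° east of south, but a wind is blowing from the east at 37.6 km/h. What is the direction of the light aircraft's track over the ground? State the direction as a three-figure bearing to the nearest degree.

Taking east as x and north as y: velocity relative to the air = (111.698, -48.568) km/h; the air relative to ground = (-37.600, 0.000) km/h.
Velocity relative to ground = (111.698, -48.568) + (-37.600, 0.000) = (74.098, -48.568) km/h.
Bearing = atan2(74.10, -48.57) = 123.24° clockwise from north.

123°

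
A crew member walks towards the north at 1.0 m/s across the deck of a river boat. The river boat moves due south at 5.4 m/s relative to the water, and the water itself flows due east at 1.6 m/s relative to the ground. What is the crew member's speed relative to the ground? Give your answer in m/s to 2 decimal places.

In east/north components (m/s): crew member relative to river boat = (0.000, 1.000); river boat relative to water = (0.000, -5.400); water relative to ground = (1.600, 0.000).
Sum = (1.600, -4.400) m/s.
Speed = |(1.600, -4.400)| = 4.682 m/s.

4.68 m/s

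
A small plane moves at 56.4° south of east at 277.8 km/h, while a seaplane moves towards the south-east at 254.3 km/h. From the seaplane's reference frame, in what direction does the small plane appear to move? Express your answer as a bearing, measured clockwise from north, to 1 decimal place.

206.8°

Taking east as x and north as y: small plane velocity = (153.732, -231.386) km/h; seaplane velocity = (179.817, -179.817) km/h.
Velocity of small plane relative to seaplane = (153.732, -231.386) − (179.817, -179.817) = (-26.085, -51.568) km/h.
Bearing = atan2(-26.09, -51.57) = 206.83° clockwise from north.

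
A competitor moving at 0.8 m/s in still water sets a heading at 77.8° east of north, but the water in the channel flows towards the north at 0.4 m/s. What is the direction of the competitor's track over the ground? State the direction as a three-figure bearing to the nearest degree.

Taking east as x and north as y: velocity relative to the water = (0.782, 0.169) m/s; the water relative to ground = (0.000, 0.400) m/s.
Velocity relative to ground = (0.782, 0.169) + (0.000, 0.400) = (0.782, 0.569) m/s.
Bearing = atan2(0.78, 0.57) = 53.95° clockwise from north.

054°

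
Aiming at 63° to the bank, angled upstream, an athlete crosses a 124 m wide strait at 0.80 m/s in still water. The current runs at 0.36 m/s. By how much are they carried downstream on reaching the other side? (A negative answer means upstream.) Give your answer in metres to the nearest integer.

-1 m

Perpendicular speed = 0.713 m/s; crossing time = 124 / 0.713 = 173.961 s.
Net downstream speed = -0.003 m/s.
Drift = -0.003 × 173.961 = -0.555 m (upstream).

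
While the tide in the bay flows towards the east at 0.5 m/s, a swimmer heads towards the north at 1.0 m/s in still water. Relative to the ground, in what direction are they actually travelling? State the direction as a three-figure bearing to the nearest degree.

027°

Taking east as x and north as y: velocity relative to the water = (0.000, 1.000) m/s; the water relative to ground = (0.500, 0.000) m/s.
Velocity relative to ground = (0.000, 1.000) + (0.500, 0.000) = (0.500, 1.000) m/s.
Bearing = atan2(0.50, 1.00) = 26.57° clockwise from north.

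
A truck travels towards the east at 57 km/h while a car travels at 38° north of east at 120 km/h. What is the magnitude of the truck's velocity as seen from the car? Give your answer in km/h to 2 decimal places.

82.88 km/h

Taking east as x and north as y: truck velocity = (57.000, 0.000) km/h; car velocity = (94.561, 73.879) km/h.
Velocity of truck relative to car = (57.000, 0.000) − (94.561, 73.879) = (-37.561, -73.879) km/h.
Magnitude = |(-37.561, -73.879)| = 82.880 km/h.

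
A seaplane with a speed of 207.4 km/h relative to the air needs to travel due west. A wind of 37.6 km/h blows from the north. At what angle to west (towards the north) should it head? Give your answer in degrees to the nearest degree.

The wind pushes perpendicular to the desired track; the heading must have a component into the wind equal to 37.6 km/h: 207.4 sin θ = 37.6.
sin θ = 0.1813, so θ = 10.445°.

10°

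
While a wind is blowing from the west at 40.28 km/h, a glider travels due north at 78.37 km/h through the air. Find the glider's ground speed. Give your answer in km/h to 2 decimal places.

Taking east as x and north as y: velocity relative to the air = (0.000, 78.370) km/h; the air relative to ground = (40.280, 0.000) km/h.
Velocity relative to ground = (0.000, 78.370) + (40.280, 0.000) = (40.280, 78.370) km/h.
Speed = |(40.280, 78.370)| = 88.115 km/h.

88.12 km/h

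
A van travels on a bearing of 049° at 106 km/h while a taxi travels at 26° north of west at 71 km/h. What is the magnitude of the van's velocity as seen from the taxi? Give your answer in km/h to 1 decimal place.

Taking east as x and north as y: van velocity = (79.999, 69.542) km/h; taxi velocity = (-63.814, 31.124) km/h.
Velocity of van relative to taxi = (79.999, 69.542) − (-63.814, 31.124) = (143.814, 38.418) km/h.
Magnitude = |(143.814, 38.418)| = 148.857 km/h.

148.9 km/h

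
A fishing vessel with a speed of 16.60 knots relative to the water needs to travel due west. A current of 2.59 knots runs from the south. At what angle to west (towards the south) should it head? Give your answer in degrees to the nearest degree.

The current pushes perpendicular to the desired track; the heading must have a component into the current equal to 2.59 knots: 16.60 sin θ = 2.59.
sin θ = 0.1560, so θ = 8.976°.

9°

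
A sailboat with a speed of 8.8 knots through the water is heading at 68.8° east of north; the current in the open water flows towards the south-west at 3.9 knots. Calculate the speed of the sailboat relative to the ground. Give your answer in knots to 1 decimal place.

Taking east as x and north as y: velocity relative to the water = (8.204, 3.182) knots; the water relative to ground = (-2.758, -2.758) knots.
Velocity relative to ground = (8.204, 3.182) + (-2.758, -2.758) = (5.447, 0.425) knots.
Speed = |(5.447, 0.425)| = 5.463 knots.

5.5 knots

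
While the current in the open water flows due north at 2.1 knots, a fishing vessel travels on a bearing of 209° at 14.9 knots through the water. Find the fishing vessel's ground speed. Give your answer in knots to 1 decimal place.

Taking east as x and north as y: velocity relative to the water = (-7.224, -13.032) knots; the water relative to ground = (0.000, 2.100) knots.
Velocity relative to ground = (-7.224, -13.032) + (0.000, 2.100) = (-7.224, -10.932) knots.
Speed = |(-7.224, -10.932)| = 13.103 knots.

13.1 knots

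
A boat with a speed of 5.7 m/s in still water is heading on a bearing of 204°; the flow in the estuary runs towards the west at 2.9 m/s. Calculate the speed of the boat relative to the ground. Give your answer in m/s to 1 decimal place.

Taking east as x and north as y: velocity relative to the water = (-2.318, -5.207) m/s; the water relative to ground = (-2.900, 0.000) m/s.
Velocity relative to ground = (-2.318, -5.207) + (-2.900, 0.000) = (-5.218, -5.207) m/s.
Speed = |(-5.218, -5.207)| = 7.372 m/s.

7.4 m/s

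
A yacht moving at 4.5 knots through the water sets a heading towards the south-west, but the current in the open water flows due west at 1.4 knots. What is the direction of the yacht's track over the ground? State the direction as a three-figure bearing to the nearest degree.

Taking east as x and north as y: velocity relative to the water = (-3.182, -3.182) knots; the water relative to ground = (-1.400, 0.000) knots.
Velocity relative to ground = (-3.182, -3.182) + (-1.400, 0.000) = (-4.582, -3.182) knots.
Bearing = atan2(-4.58, -3.18) = 235.22° clockwise from north.

235°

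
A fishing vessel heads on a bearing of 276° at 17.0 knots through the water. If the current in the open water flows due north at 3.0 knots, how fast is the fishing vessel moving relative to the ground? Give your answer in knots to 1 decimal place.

Taking east as x and north as y: velocity relative to the water = (-16.907, 1.777) knots; the water relative to ground = (0.000, 3.000) knots.
Velocity relative to ground = (-16.907, 1.777) + (0.000, 3.000) = (-16.907, 4.777) knots.
Speed = |(-16.907, 4.777)| = 17.569 knots.

17.6 knots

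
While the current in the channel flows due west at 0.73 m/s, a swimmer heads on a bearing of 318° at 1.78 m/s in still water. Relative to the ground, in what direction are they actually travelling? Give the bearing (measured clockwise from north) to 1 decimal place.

Taking east as x and north as y: velocity relative to the water = (-1.191, 1.323) m/s; the water relative to ground = (-0.730, 0.000) m/s.
Velocity relative to ground = (-1.191, 1.323) + (-0.730, 0.000) = (-1.921, 1.323) m/s.
Bearing = atan2(-1.92, 1.32) = 304.55° clockwise from north.

304.6°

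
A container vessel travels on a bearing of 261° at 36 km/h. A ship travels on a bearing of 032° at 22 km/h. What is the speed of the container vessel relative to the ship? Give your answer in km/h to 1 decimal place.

Taking east as x and north as y: container vessel velocity = (-35.557, -5.632) km/h; ship velocity = (11.658, 18.657) km/h.
Velocity of container vessel relative to ship = (-35.557, -5.632) − (11.658, 18.657) = (-47.215, -24.289) km/h.
Magnitude = |(-47.215, -24.289)| = 53.096 km/h.

53.1 km/h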